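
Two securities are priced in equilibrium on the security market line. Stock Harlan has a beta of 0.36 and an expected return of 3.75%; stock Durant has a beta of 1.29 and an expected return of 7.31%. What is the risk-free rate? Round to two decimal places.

2.37%

Both satisfy E(R) = R_f + β·MRP, so the slope of the SML is
MRP = (7.31% − 3.75%) / (1.29 − 0.36) = 3.56% / 0.93 = 3.8280%
R_f = E(R_Harlan) − β_Harlan·MRP = 3.75% − 0.36 × 3.8280% = 2.3719%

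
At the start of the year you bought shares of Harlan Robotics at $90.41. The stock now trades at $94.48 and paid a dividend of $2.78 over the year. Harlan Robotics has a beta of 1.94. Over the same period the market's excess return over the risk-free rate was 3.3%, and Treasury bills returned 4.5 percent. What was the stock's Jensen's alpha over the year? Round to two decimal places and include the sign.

-3.33%

Realised HPR = (P1 + D1 − P0) / P0 = (94.48 + 2.78 − 90.41) / 90.41 = 6.85 / 90.41 = 7.5766%
CAPM required = R_f + β·MRP = 4.5% + 1.94 × 3.3% = 10.9020%
α = realised − required = 7.5766% − 10.9020% = -3.33%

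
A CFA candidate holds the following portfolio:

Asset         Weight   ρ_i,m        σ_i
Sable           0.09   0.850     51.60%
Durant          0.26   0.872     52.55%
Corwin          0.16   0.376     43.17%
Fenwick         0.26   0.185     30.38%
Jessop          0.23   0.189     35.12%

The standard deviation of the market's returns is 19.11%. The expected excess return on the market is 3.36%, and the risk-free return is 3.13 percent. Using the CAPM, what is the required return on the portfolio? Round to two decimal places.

6.90%

β_Sable = 0.850 × 51.60% / 19.11% = 2.2951
β_Durant = 0.872 × 52.55% / 19.11% = 2.3979
β_Corwin = 0.376 × 43.17% / 19.11% = 0.8494
β_Fenwick = 0.185 × 30.38% / 19.11% = 0.2941
β_Jessop = 0.189 × 35.12% / 19.11% = 0.3473
β_P = Σ w_i β_i = 0.09×2.2951 + 0.26×2.3979 + 0.16×0.8494 + 0.26×0.2941 + 0.23×0.3473 = 1.1223
E(R_P) = R_f + β_P × MRP = 3.13% + 1.1223 × 3.36% = 6.90%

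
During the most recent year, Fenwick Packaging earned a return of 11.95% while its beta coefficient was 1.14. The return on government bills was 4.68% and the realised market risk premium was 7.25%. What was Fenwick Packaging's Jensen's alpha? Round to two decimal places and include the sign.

-1.00%

CAPM benchmark = R_f + β(R_m − R_f) = 4.68% + 1.14 × 7.25% = 12.9450%
α = actual − benchmark = 11.95% − 12.9450% = -1.00%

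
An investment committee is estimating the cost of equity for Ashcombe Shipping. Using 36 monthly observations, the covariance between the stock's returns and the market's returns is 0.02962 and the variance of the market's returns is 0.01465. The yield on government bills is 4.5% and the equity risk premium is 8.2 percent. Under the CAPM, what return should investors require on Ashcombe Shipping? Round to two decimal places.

β = Cov(R_i, R_m) / Var(R_m) = 0.02962 / 0.01465 = 2.0218
E(R) = R_f + β × MRP = 4.5% + 2.0218 × 8.2% = 21.08%

21.08%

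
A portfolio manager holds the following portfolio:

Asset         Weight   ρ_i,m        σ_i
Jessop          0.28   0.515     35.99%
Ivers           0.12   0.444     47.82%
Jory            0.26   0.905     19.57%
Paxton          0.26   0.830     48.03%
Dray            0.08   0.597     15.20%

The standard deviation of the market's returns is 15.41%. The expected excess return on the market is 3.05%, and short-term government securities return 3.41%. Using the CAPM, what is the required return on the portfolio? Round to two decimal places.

β_Jessop = 0.515 × 35.99% / 15.41% = 1.2028
β_Ivers = 0.444 × 47.82% / 15.41% = 1.3778
β_Jory = 0.905 × 19.57% / 15.41% = 1.1493
β_Paxton = 0.830 × 48.03% / 15.41% = 2.5870
β_Dray = 0.597 × 15.20% / 15.41% = 0.5889
β_P = Σ w_i β_i = 0.28×1.2028 + 0.12×1.3778 + 0.26×1.1493 + 0.26×2.5870 + 0.08×0.5889 = 1.5207
E(R_P) = R_f + β_P × MRP = 3.41% + 1.5207 × 3.05% = 8.05%

8.05%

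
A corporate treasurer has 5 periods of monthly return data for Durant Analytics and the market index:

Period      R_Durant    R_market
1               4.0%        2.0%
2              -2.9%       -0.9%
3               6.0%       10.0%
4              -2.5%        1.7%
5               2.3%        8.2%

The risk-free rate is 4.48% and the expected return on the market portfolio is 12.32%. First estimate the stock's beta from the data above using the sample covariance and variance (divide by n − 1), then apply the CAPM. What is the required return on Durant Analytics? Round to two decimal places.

9.56%

Mean R_i = (4.0 − 2.9 + 6.0 − 2.5 + 2.3) / 5 = 1.3800%
Mean R_m = (2.0 − 0.9 + 10.0 + 1.7 + 8.2) / 5 = 4.2000%
Σ(R_i − R̄_i)(R_m − R̄_m) = 56.2400  ⇒  Cov = 56.2400 / 4 = 14.0600
Σ(R_m − R̄_m)² = 86.7400  ⇒  Var(R_m) = 86.7400 / 4 = 21.6850
β = Cov / Var(R_m) = 14.0600 / 21.6850 = 0.6484
MRP = 12.32% − 4.48% = 7.84%
E(R) = R_f + β × MRP = 4.48% + 0.6484 × 7.84% = 9.56%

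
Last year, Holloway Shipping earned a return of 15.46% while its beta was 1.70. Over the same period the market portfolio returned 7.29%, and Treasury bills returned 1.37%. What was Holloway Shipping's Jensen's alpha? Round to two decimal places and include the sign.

+4.03%

Market excess return = 7.29% − 1.37% = 5.92%
CAPM benchmark = R_f + β(R_m − R_f) = 1.37% + 1.70 × 5.92% = 11.4340%
α = actual − benchmark = 15.46% − 11.4340% = +4.03%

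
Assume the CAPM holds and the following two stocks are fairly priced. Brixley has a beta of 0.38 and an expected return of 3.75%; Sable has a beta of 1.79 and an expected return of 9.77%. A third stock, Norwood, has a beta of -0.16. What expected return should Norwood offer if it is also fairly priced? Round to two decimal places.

MRP (SML slope) = (9.77% − 3.75%) / (1.79 − 0.38) = 6.02% / 1.41 = 4.2695%
R_f (intercept) = 3.75% − 0.38 × 4.2695% = 2.1276%
E(R_Norwood) = R_f + β × MRP = 2.1276% + -0.16 × 4.2695% = 1.44%

1.44%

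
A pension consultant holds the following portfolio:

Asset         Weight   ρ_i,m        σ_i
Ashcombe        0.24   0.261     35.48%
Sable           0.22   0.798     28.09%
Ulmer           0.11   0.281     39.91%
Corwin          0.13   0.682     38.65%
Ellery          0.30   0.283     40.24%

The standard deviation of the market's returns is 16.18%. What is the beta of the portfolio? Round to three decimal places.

0.941

β_Ashcombe = 0.261 × 35.48% / 16.18% = 0.5723
β_Sable = 0.798 × 28.09% / 16.18% = 1.3854
β_Ulmer = 0.281 × 39.91% / 16.18% = 0.6931
β_Corwin = 0.682 × 38.65% / 16.18% = 1.6291
β_Ellery = 0.283 × 40.24% / 16.18% = 0.7038
β_P = Σ w_i β_i = 0.24×0.5723 + 0.22×1.3854 + 0.11×0.6931 + 0.13×1.6291 + 0.30×0.7038 = 0.9413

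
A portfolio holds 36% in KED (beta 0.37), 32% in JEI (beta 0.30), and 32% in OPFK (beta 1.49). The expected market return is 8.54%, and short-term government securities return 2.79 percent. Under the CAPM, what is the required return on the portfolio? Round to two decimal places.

6.85%

β_P = Σ w_i β_i = 0.36×0.37 + 0.32×0.30 + 0.32×1.49 = 0.7060
MRP = 8.54% − 2.79% = 5.75%
E(R_P) = R_f + β_P × MRP = 2.79% + 0.7060 × 5.75% = 6.85%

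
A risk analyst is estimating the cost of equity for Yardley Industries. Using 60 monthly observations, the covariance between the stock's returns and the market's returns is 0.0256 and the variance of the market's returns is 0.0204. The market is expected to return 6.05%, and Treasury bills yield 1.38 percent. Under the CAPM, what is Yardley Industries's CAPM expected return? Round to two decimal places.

β = Cov(R_i, R_m) / Var(R_m) = 0.0256 / 0.0204 = 1.2549
MRP = 6.05% − 1.38% = 4.67%
E(R) = R_f + β × MRP = 1.38% + 1.2549 × 4.67% = 7.24%

7.24%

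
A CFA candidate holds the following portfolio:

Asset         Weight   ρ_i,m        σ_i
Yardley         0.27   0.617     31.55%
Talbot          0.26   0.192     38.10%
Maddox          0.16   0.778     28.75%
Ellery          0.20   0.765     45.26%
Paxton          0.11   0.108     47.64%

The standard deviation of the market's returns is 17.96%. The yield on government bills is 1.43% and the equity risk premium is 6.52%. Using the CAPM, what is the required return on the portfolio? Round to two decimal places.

8.05%

β_Yardley = 0.617 × 31.55% / 17.96% = 1.0839
β_Talbot = 0.192 × 38.10% / 17.96% = 0.4073
β_Maddox = 0.778 × 28.75% / 17.96% = 1.2454
β_Ellery = 0.765 × 45.26% / 17.96% = 1.9278
β_Paxton = 0.108 × 47.64% / 17.96% = 0.2865
β_P = Σ w_i β_i = 0.27×1.0839 + 0.26×0.4073 + 0.16×1.2454 + 0.20×1.9278 + 0.11×0.2865 = 1.0149
E(R_P) = R_f + β_P × MRP = 1.43% + 1.0149 × 6.52% = 8.05%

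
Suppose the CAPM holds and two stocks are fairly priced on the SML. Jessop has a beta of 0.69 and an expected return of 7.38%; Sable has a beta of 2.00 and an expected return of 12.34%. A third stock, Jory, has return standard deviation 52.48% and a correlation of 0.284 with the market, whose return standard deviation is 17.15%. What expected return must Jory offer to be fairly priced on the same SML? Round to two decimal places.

8.06%

MRP = (12.34% − 7.38%) / (2.00 − 0.69) = 3.7863%
R_f = 7.38% − 0.69 × 3.7863% = 4.7675%
β_Jory = ρ·σ_i/σ_m = 0.284 × 52.48 / 17.15 = 0.8691
E(R_Jory) = R_f + β × MRP = 4.7675% + 0.8691 × 3.7863% = 8.06%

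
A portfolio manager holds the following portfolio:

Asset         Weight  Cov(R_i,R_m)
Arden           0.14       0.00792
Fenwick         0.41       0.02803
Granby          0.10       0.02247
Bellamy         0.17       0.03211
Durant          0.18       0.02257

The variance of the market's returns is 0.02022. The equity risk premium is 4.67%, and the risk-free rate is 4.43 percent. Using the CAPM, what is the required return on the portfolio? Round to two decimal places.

10.06%

β_Arden = 0.00792 / 0.02022 = 0.3917
β_Fenwick = 0.02803 / 0.02022 = 1.3863
β_Granby = 0.02247 / 0.02022 = 1.1113
β_Bellamy = 0.03211 / 0.02022 = 1.5880
β_Durant = 0.02257 / 0.02022 = 1.1162
β_P = Σ w_i β_i = 0.14×0.3917 + 0.41×1.3863 + 0.10×1.1113 + 0.17×1.5880 + 0.18×1.1162 = 1.2052
E(R_P) = R_f + β_P × MRP = 4.43% + 1.2052 × 4.67% = 10.06%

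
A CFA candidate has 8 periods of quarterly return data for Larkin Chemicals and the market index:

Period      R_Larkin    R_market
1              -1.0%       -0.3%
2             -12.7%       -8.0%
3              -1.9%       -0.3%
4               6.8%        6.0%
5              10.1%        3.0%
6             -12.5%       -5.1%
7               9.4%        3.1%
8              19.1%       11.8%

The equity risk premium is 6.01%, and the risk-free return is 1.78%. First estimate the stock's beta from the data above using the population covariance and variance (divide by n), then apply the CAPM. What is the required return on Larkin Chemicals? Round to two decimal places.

Mean R_i = (-1.0 − 12.7 − 1.9 + 6.8 + 10.1 − 12.5 + 9.4 + 19.1) / 8 = 2.1625%
Mean R_m = (-0.3 − 8.0 − 0.3 + 6.0 + 3.0 − 5.1 + 3.1 + 11.8) / 8 = 1.2750%
Σ(R_i − R̄_i)(R_m − R̄_m) = 469.7825  ⇒  Cov = 469.7825 / 8 = 58.7228
Σ(R_m − R̄_m)² = 271.0350  ⇒  Var(R_m) = 271.0350 / 8 = 33.8794
β = Cov / Var(R_m) = 58.7228 / 33.8794 = 1.7333
E(R) = R_f + β × MRP = 1.78% + 1.7333 × 6.01% = 12.20%

12.20%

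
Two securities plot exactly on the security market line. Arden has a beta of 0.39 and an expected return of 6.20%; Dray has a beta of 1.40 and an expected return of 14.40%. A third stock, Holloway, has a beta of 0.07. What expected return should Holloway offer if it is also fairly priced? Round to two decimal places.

MRP (SML slope) = (14.40% − 6.20%) / (1.40 − 0.39) = 8.20% / 1.01 = 8.1188%
R_f (intercept) = 6.20% − 0.39 × 8.1188% = 3.0337%
E(R_Holloway) = R_f + β × MRP = 3.0337% + 0.07 × 8.1188% = 3.60%

3.60%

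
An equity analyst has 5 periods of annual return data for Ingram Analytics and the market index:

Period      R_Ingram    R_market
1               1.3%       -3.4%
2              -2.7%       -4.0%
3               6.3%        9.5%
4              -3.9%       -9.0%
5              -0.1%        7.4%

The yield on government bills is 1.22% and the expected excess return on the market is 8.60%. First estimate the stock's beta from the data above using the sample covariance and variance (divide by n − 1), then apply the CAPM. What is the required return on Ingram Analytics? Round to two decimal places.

Mean R_i = (1.3 − 2.7 + 6.3 − 3.9 − 0.1) / 5 = 0.1800%
Mean R_m = (-3.4 − 4.0 + 9.5 − 9.0 + 7.4) / 5 = 0.1000%
Σ(R_i − R̄_i)(R_m − R̄_m) = 100.5000  ⇒  Cov = 100.5000 / 4 = 25.1250
Σ(R_m − R̄_m)² = 253.5200  ⇒  Var(R_m) = 253.5200 / 4 = 63.3800
β = Cov / Var(R_m) = 25.1250 / 63.3800 = 0.3964
E(R) = R_f + β × MRP = 1.22% + 0.3964 × 8.60% = 4.63%

4.63%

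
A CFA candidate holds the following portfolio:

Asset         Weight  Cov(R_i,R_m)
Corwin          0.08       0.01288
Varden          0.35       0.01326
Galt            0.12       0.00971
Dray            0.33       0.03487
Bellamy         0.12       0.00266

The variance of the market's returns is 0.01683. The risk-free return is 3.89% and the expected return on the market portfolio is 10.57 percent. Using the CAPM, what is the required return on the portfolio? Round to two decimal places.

β_Corwin = 0.01288 / 0.01683 = 0.7653
β_Varden = 0.01326 / 0.01683 = 0.7879
β_Galt = 0.00971 / 0.01683 = 0.5769
β_Dray = 0.03487 / 0.01683 = 2.0719
β_Bellamy = 0.00266 / 0.01683 = 0.1581
β_P = Σ w_i β_i = 0.08×0.7653 + 0.35×0.7879 + 0.12×0.5769 + 0.33×2.0719 + 0.12×0.1581 = 1.1089
MRP = 10.57% − 3.89% = 6.68%
E(R_P) = R_f + β_P × MRP = 3.89% + 1.1089 × 6.68% = 11.30%

11.30%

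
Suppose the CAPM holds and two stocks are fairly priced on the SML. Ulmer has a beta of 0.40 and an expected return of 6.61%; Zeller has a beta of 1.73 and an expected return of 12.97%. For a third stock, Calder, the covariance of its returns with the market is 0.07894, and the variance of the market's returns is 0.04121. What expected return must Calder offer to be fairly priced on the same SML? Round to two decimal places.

MRP = (12.97% − 6.61%) / (1.73 − 0.40) = 4.7820%
R_f = 6.61% − 0.40 × 4.7820% = 4.6972%
β_Calder = Cov / Var(R_m) = 0.07894 / 0.04121 = 1.9156
E(R_Calder) = R_f + β × MRP = 4.6972% + 1.9156 × 4.7820% = 13.86%

13.86%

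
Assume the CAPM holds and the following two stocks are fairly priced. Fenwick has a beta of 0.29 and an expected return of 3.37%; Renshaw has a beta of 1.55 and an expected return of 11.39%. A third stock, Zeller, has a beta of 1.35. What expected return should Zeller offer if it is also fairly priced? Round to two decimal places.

10.12%

MRP (SML slope) = (11.39% − 3.37%) / (1.55 − 0.29) = 8.02% / 1.26 = 6.3651%
R_f (intercept) = 3.37% − 0.29 × 6.3651% = 1.5241%
E(R_Zeller) = R_f + β × MRP = 1.5241% + 1.35 × 6.3651% = 10.12%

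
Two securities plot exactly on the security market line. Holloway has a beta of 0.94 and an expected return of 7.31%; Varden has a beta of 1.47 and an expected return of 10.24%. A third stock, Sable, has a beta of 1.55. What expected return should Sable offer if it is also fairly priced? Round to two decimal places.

MRP (SML slope) = (10.24% − 7.31%) / (1.47 − 0.94) = 2.93% / 0.53 = 5.5283%
R_f (intercept) = 7.31% − 0.94 × 5.5283% = 2.1134%
E(R_Sable) = R_f + β × MRP = 2.1134% + 1.55 × 5.5283% = 10.68%

10.68%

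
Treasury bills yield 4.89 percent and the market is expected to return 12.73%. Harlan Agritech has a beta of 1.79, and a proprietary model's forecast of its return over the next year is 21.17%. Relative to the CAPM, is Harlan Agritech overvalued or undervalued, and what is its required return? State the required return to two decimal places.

MRP = 12.73% − 4.89% = 7.84%
Required return = R_f + β·MRP = 4.89% + 1.79 × 7.84% = 18.92%
Forecast 21.17% > required 18.92% → the stock plots above the SML → undervalued.

Undervalued; required return 18.92%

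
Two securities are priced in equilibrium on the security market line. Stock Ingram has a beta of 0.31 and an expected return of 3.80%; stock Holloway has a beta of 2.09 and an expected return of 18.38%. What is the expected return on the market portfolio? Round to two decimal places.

9.45%

Both satisfy E(R) = R_f + β·MRP, so the slope of the SML is
MRP = (18.38% − 3.80%) / (2.09 − 0.31) = 14.58% / 1.78 = 8.1910%
R_f = E(R_Ingram) − β_Ingram·MRP = 3.80% − 0.31 × 8.1910% = 1.2608%
E(R_m) = R_f + MRP = 1.2608% + 8.1910% = 9.45%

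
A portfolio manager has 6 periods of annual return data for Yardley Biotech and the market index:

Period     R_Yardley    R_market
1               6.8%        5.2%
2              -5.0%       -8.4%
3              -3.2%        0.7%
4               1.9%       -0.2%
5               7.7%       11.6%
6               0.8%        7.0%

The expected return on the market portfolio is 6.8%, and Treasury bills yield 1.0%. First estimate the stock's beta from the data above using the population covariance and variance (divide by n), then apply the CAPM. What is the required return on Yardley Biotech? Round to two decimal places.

Mean R_i = (6.8 − 5.0 − 3.2 + 1.9 + 7.7 + 0.8) / 6 = 1.5000%
Mean R_m = (5.2 − 8.4 + 0.7 − 0.2 + 11.6 + 7.0) / 6 = 2.6500%
Σ(R_i − R̄_i)(R_m − R̄_m) = 145.8100  ⇒  Cov = 145.8100 / 6 = 24.3017
Σ(R_m − R̄_m)² = 239.5550  ⇒  Var(R_m) = 239.5550 / 6 = 39.9258
β = Cov / Var(R_m) = 24.3017 / 39.9258 = 0.6087
MRP = 6.8% − 1.0% = 5.80%
E(R) = R_f + β × MRP = 1.0% + 0.6087 × 5.8% = 4.53%

4.53%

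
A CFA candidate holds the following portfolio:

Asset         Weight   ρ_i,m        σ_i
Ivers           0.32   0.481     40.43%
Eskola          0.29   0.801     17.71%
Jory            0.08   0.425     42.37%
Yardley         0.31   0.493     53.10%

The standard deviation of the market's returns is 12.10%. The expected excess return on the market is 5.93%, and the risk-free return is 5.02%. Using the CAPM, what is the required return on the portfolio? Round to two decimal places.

β_Ivers = 0.481 × 40.43% / 12.10% = 1.6072
β_Eskola = 0.801 × 17.71% / 12.10% = 1.1724
β_Jory = 0.425 × 42.37% / 12.10% = 1.4882
β_Yardley = 0.493 × 53.10% / 12.10% = 2.1635
β_P = Σ w_i β_i = 0.32×1.6072 + 0.29×1.1724 + 0.08×1.4882 + 0.31×2.1635 = 1.6440
E(R_P) = R_f + β_P × MRP = 5.02% + 1.6440 × 5.93% = 14.77%

14.77%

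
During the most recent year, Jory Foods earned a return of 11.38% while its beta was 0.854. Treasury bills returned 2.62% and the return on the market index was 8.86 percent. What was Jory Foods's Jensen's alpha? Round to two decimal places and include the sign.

Market excess return = 8.86% − 2.62% = 6.24%
CAPM benchmark = R_f + β(R_m − R_f) = 2.62% + 0.854 × 6.24% = 7.94896%
α = actual − benchmark = 11.38% − 7.94896% = +3.43%

+3.43%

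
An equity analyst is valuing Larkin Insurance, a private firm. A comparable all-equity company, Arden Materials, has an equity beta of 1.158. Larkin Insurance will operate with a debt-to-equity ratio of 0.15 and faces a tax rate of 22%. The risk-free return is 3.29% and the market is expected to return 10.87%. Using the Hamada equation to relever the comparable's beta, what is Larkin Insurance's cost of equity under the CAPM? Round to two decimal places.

β_L = β_U × [1 + (1 − t)(D/E)] = 1.158 × [1 + (1 − 0.22) × 0.15]
    = 1.158 × [1 + 0.78 × 0.15] = 1.158 × 1.1170 = 1.2935
MRP = 10.87% − 3.29% = 7.58%
E(R) = R_f + β_L × MRP = 3.29% + 1.2935 × 7.58% = 13.09%

13.09%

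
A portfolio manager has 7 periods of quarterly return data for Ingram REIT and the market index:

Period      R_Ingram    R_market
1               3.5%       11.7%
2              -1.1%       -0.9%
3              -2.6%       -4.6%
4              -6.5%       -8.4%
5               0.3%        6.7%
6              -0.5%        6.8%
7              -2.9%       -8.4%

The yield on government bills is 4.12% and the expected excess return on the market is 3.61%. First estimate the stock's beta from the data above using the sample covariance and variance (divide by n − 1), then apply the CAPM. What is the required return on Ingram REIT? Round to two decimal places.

5.37%

Mean R_i = (3.5 − 1.1 − 2.6 − 6.5 + 0.3 − 0.5 − 2.9) / 7 = -1.4000%
Mean R_m = (11.7 − 0.9 − 4.6 − 8.4 + 6.7 + 6.8 − 8.4) / 7 = 0.4143%
Σ(R_i − R̄_i)(R_m − R̄_m) = 135.5300  ⇒  Cov = 135.5300 / 6 = 22.5883
Σ(R_m − R̄_m)² = 389.9086  ⇒  Var(R_m) = 389.9086 / 6 = 64.9848
β = Cov / Var(R_m) = 22.5883 / 64.9848 = 0.3476
E(R) = R_f + β × MRP = 4.12% + 0.3476 × 3.61% = 5.37%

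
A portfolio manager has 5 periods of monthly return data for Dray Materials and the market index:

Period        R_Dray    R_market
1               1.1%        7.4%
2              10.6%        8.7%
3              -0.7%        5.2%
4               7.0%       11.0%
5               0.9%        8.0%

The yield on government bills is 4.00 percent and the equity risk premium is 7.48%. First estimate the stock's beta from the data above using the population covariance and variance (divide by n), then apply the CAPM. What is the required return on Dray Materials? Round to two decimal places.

Mean R_i = (1.1 + 10.6 − 0.7 + 7.0 + 0.9) / 5 = 3.7800%
Mean R_m = (7.4 + 8.7 + 5.2 + 11.0 + 8.0) / 5 = 8.0600%
Σ(R_i − R̄_i)(R_m − R̄_m) = 28.5860  ⇒  Cov = 28.5860 / 5 = 5.7172
Σ(R_m − R̄_m)² = 17.6720  ⇒  Var(R_m) = 17.6720 / 5 = 3.5344
β = Cov / Var(R_m) = 5.7172 / 3.5344 = 1.6176
E(R) = R_f + β × MRP = 4.00% + 1.6176 × 7.48% = 16.10%

16.10%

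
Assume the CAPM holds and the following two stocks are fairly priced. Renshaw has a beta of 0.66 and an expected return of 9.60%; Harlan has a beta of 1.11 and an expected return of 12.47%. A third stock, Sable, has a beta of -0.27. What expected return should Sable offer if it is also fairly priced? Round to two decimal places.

MRP (SML slope) = (12.47% − 9.60%) / (1.11 − 0.66) = 2.87% / 0.45 = 6.3778%
R_f (intercept) = 9.60% − 0.66 × 6.3778% = 5.3907%
E(R_Sable) = R_f + β × MRP = 5.3907% + -0.27 × 6.3778% = 3.67%

3.67%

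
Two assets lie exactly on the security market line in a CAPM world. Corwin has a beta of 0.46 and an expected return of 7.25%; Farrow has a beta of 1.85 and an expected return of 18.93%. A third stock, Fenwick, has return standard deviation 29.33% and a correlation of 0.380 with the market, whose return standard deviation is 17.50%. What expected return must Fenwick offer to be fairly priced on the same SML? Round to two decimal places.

MRP = (18.93% − 7.25%) / (1.85 − 0.46) = 8.4029%
R_f = 7.25% − 0.46 × 8.4029% = 3.3847%
β_Fenwick = ρ·σ_i/σ_m = 0.380 × 29.33 / 17.50 = 0.6369
E(R_Fenwick) = R_f + β × MRP = 3.3847% + 0.6369 × 8.4029% = 8.74%

8.74%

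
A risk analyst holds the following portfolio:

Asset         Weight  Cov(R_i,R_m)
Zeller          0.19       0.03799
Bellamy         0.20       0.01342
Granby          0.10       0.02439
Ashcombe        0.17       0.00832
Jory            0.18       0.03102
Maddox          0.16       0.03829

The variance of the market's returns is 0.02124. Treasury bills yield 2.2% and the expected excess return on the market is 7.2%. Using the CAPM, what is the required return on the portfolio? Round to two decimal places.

10.83%

β_Zeller = 0.03799 / 0.02124 = 1.7886
β_Bellamy = 0.01342 / 0.02124 = 0.6318
β_Granby = 0.02439 / 0.02124 = 1.1483
β_Ashcombe = 0.00832 / 0.02124 = 0.3917
β_Jory = 0.03102 / 0.02124 = 1.4605
β_Maddox = 0.03829 / 0.02124 = 1.8027
β_P = Σ w_i β_i = 0.19×1.7886 + 0.20×0.6318 + 0.10×1.1483 + 0.17×0.3917 + 0.18×1.4605 + 0.16×1.8027 = 1.1989
E(R_P) = R_f + β_P × MRP = 2.2% + 1.1989 × 7.2% = 10.83%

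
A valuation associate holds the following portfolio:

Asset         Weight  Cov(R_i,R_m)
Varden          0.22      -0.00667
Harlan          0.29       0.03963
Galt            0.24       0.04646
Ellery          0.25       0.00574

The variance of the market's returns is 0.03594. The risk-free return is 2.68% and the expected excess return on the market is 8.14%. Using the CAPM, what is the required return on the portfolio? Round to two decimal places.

β_Varden = -0.00667 / 0.03594 = -0.1856
β_Harlan = 0.03963 / 0.03594 = 1.1027
β_Galt = 0.04646 / 0.03594 = 1.2927
β_Ellery = 0.00574 / 0.03594 = 0.1597
β_P = Σ w_i β_i = 0.22×-0.1856 + 0.29×1.1027 + 0.24×1.2927 + 0.25×0.1597 = 0.6291
E(R_P) = R_f + β_P × MRP = 2.68% + 0.6291 × 8.14% = 7.80%

7.80%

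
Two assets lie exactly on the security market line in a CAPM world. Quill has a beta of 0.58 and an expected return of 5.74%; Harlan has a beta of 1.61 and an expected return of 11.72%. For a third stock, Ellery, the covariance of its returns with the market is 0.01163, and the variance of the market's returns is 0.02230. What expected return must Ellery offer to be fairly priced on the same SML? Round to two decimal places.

MRP = (11.72% − 5.74%) / (1.61 − 0.58) = 5.8058%
R_f = 5.74% − 0.58 × 5.8058% = 2.3726%
β_Ellery = Cov / Var(R_m) = 0.01163 / 0.02230 = 0.5215
E(R_Ellery) = R_f + β × MRP = 2.3726% + 0.5215 × 5.8058% = 5.40%

5.40%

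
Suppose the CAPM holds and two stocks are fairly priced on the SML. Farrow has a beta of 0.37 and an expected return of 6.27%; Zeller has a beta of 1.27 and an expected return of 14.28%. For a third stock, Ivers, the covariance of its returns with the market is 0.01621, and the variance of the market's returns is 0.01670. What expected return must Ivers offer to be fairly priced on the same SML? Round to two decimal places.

11.62%

MRP = (14.28% − 6.27%) / (1.27 − 0.37) = 8.9000%
R_f = 6.27% − 0.37 × 8.9000% = 2.9770%
β_Ivers = Cov / Var(R_m) = 0.01621 / 0.01670 = 0.9707
E(R_Ivers) = R_f + β × MRP = 2.9770% + 0.9707 × 8.9000% = 11.62%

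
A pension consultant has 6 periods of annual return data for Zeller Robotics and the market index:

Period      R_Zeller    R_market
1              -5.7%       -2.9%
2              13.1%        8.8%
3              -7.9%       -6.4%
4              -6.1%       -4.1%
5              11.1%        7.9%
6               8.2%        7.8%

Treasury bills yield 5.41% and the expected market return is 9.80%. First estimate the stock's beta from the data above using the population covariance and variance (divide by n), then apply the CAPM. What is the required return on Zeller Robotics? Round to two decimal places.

Mean R_i = (-5.7 + 13.1 − 7.9 − 6.1 + 11.1 + 8.2) / 6 = 2.1167%
Mean R_m = (-2.9 + 8.8 − 6.4 − 4.1 + 7.9 + 7.8) / 6 = 1.8500%
Σ(R_i − R̄_i)(R_m − R̄_m) = 335.5350  ⇒  Cov = 335.5350 / 6 = 55.9225
Σ(R_m − R̄_m)² = 246.3350  ⇒  Var(R_m) = 246.3350 / 6 = 41.0558
β = Cov / Var(R_m) = 55.9225 / 41.0558 = 1.3621
MRP = 9.80% − 5.41% = 4.39%
E(R) = R_f + β × MRP = 5.41% + 1.3621 × 4.39% = 11.39%

11.39%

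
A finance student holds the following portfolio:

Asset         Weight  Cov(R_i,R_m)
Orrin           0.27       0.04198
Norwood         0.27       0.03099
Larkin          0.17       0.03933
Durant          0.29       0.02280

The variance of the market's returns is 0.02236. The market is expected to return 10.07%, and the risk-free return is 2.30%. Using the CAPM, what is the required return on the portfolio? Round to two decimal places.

13.77%

β_Orrin = 0.04198 / 0.02236 = 1.8775
β_Norwood = 0.03099 / 0.02236 = 1.3860
β_Larkin = 0.03933 / 0.02236 = 1.7589
β_Durant = 0.02280 / 0.02236 = 1.0197
β_P = Σ w_i β_i = 0.27×1.8775 + 0.27×1.3860 + 0.17×1.7589 + 0.29×1.0197 = 1.4759
MRP = 10.07% − 2.30% = 7.77%
E(R_P) = R_f + β_P × MRP = 2.30% + 1.4759 × 7.77% = 13.77%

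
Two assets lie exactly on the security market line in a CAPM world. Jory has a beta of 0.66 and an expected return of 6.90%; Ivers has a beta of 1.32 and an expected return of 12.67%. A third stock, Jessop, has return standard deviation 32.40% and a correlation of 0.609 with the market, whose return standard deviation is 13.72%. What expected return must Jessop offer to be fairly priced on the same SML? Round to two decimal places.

13.70%

MRP = (12.67% − 6.90%) / (1.32 − 0.66) = 8.7424%
R_f = 6.90% − 0.66 × 8.7424% = 1.1300%
β_Jessop = ρ·σ_i/σ_m = 0.609 × 32.40 / 13.72 = 1.4382
E(R_Jessop) = R_f + β × MRP = 1.1300% + 1.4382 × 8.7424% = 13.70%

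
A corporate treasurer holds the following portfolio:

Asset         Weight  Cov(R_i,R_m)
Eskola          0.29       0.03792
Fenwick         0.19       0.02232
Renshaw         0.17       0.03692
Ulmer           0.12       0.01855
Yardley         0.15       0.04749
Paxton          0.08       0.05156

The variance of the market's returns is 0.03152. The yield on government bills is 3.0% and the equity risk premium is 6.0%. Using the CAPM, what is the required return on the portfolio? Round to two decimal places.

9.66%

β_Eskola = 0.03792 / 0.03152 = 1.2030
β_Fenwick = 0.02232 / 0.03152 = 0.7081
β_Renshaw = 0.03692 / 0.03152 = 1.1713
β_Ulmer = 0.01855 / 0.03152 = 0.5885
β_Yardley = 0.04749 / 0.03152 = 1.5067
β_Paxton = 0.05156 / 0.03152 = 1.6358
β_P = Σ w_i β_i = 0.29×1.2030 + 0.19×0.7081 + 0.17×1.1713 + 0.12×0.5885 + 0.15×1.5067 + 0.08×1.6358 = 1.1100
E(R_P) = R_f + β_P × MRP = 3.0% + 1.1100 × 6.0% = 9.66%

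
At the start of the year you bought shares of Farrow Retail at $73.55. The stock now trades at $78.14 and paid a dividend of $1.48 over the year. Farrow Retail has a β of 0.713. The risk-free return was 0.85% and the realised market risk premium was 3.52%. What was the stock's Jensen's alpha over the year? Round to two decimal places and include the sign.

+4.89%

Realised HPR = (P1 + D1 − P0) / P0 = (78.14 + 1.48 − 73.55) / 73.55 = 6.07 / 73.55 = 8.2529%
CAPM required = R_f + β·MRP = 0.85% + 0.713 × 3.52% = 3.35976%
α = realised − required = 8.2529% − 3.35976% = +4.89%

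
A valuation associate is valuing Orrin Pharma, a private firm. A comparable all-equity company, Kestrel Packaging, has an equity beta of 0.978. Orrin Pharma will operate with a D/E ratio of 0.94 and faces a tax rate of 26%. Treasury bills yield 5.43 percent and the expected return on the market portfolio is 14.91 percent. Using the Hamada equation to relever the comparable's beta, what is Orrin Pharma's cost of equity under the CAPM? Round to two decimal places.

21.15%

β_L = β_U × [1 + (1 − t)(D/E)] = 0.978 × [1 + (1 − 0.26) × 0.94]
    = 0.978 × [1 + 0.74 × 0.94] = 0.978 × 1.6956 = 1.6583
MRP = 14.91% − 5.43% = 9.48%
E(R) = R_f + β_L × MRP = 5.43% + 1.6583 × 9.48% = 21.15%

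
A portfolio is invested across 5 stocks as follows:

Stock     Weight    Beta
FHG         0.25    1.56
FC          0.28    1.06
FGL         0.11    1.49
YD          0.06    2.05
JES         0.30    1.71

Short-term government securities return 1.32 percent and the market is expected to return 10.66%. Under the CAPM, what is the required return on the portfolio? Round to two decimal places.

15.21%

β_P = Σ w_i β_i = 0.25×1.56 + 0.28×1.06 + 0.11×1.49 + 0.06×2.05 + 0.30×1.71 = 1.4867
MRP = 10.66% − 1.32% = 9.34%
E(R_P) = R_f + β_P × MRP = 1.32% + 1.4867 × 9.34% = 15.21%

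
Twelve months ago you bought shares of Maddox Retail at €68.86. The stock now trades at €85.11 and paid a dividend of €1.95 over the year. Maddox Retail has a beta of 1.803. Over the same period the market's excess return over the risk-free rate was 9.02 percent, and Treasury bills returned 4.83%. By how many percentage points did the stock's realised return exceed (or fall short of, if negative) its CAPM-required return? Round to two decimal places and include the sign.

Realised HPR = (P1 + D1 − P0) / P0 = (85.11 + 1.95 − 68.86) / 68.86 = 18.20 / 68.86 = 26.4304%
CAPM required = R_f + β·MRP = 4.83% + 1.803 × 9.02% = 21.09306%
α = realised − required = 26.4304% − 21.09306% = +5.34%

+5.34%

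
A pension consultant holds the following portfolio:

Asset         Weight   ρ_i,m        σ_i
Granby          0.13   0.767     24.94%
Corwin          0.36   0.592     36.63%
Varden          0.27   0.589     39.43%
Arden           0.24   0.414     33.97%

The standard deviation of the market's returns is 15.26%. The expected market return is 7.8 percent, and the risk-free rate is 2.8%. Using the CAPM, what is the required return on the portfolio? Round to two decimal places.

β_Granby = 0.767 × 24.94% / 15.26% = 1.2535
β_Corwin = 0.592 × 36.63% / 15.26% = 1.4210
β_Varden = 0.589 × 39.43% / 15.26% = 1.5219
β_Arden = 0.414 × 33.97% / 15.26% = 0.9216
β_P = Σ w_i β_i = 0.13×1.2535 + 0.36×1.4210 + 0.27×1.5219 + 0.24×0.9216 = 1.3066
MRP = 7.8% − 2.8% = 5.00%
E(R_P) = R_f + β_P × MRP = 2.8% + 1.3066 × 5.0% = 9.33%

9.33%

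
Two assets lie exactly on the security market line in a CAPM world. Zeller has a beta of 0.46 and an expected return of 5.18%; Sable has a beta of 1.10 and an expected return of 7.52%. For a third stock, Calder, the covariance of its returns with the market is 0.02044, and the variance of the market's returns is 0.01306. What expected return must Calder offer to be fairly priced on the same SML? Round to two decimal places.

9.22%

MRP = (7.52% − 5.18%) / (1.10 − 0.46) = 3.6563%
R_f = 5.18% − 0.46 × 3.6563% = 3.4981%
β_Calder = Cov / Var(R_m) = 0.02044 / 0.01306 = 1.5651
E(R_Calder) = R_f + β × MRP = 3.4981% + 1.5651 × 3.6563% = 9.22%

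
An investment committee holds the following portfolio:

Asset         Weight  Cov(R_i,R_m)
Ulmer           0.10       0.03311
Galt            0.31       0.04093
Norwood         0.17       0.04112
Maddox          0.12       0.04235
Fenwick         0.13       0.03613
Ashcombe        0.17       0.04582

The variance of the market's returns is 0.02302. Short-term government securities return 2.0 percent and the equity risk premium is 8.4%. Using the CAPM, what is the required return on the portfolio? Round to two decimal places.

16.80%

β_Ulmer = 0.03311 / 0.02302 = 1.4383
β_Galt = 0.04093 / 0.02302 = 1.7780
β_Norwood = 0.04112 / 0.02302 = 1.7863
β_Maddox = 0.04235 / 0.02302 = 1.8397
β_Fenwick = 0.03613 / 0.02302 = 1.5695
β_Ashcombe = 0.04582 / 0.02302 = 1.9904
β_P = Σ w_i β_i = 0.10×1.4383 + 0.31×1.7780 + 0.17×1.7863 + 0.12×1.8397 + 0.13×1.5695 + 0.17×1.9904 = 1.7618
E(R_P) = R_f + β_P × MRP = 2.0% + 1.7618 × 8.4% = 16.80%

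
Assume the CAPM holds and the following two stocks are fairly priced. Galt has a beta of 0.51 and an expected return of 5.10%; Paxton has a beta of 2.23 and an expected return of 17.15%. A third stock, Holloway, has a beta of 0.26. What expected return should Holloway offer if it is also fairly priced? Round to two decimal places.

3.35%

MRP (SML slope) = (17.15% − 5.10%) / (2.23 − 0.51) = 12.05% / 1.72 = 7.0058%
R_f (intercept) = 5.10% − 0.51 × 7.0058% = 1.5270%
E(R_Holloway) = R_f + β × MRP = 1.5270% + 0.26 × 7.0058% = 3.35%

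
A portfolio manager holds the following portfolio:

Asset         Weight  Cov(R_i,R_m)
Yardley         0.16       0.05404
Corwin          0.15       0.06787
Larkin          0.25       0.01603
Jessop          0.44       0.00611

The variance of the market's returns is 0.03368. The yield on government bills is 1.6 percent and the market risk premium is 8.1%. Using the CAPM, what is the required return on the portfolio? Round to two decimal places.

7.74%

β_Yardley = 0.05404 / 0.03368 = 1.6045
β_Corwin = 0.06787 / 0.03368 = 2.0151
β_Larkin = 0.01603 / 0.03368 = 0.4760
β_Jessop = 0.00611 / 0.03368 = 0.1814
β_P = Σ w_i β_i = 0.16×1.6045 + 0.15×2.0151 + 0.25×0.4760 + 0.44×0.1814 = 0.7578
E(R_P) = R_f + β_P × MRP = 1.6% + 0.7578 × 8.1% = 7.74%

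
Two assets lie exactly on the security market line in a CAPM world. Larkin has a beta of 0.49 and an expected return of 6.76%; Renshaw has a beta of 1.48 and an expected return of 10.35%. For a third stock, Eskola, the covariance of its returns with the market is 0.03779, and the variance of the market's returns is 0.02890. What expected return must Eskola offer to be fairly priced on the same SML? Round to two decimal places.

9.72%

MRP = (10.35% − 6.76%) / (1.48 − 0.49) = 3.6263%
R_f = 6.76% − 0.49 × 3.6263% = 4.9831%
β_Eskola = Cov / Var(R_m) = 0.03779 / 0.02890 = 1.3076
E(R_Eskola) = R_f + β × MRP = 4.9831% + 1.3076 × 3.6263% = 9.72%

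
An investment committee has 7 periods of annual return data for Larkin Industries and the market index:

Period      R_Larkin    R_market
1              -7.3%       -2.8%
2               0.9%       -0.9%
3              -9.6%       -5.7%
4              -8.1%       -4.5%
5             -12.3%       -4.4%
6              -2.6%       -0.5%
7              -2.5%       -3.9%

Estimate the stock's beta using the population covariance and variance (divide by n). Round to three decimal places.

Mean R_i = (-7.3 + 0.9 − 9.6 − 8.1 − 12.3 − 2.6 − 2.5) / 7 = -5.9286%
Mean R_m = (-2.8 − 0.9 − 5.7 − 4.5 − 4.4 − 0.5 − 3.9) / 7 = -3.2429%
Σ(R_i − R̄_i)(R_m − R̄_m) = 41.3914  ⇒  Cov = 41.3914 / 7 = 5.9131
Σ(R_m − R̄_m)² = 22.5971  ⇒  Var(R_m) = 22.5971 / 7 = 3.2282
β = Cov / Var(R_m) = 5.9131 / 3.2282 = 1.8317

1.832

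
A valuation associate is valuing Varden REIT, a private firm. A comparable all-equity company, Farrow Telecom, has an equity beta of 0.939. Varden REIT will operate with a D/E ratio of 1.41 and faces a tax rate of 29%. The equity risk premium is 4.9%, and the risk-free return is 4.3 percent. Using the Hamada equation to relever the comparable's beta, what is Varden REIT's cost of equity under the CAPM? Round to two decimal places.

13.51%

β_L = β_U × [1 + (1 − t)(D/E)] = 0.939 × [1 + (1 − 0.29) × 1.41]
    = 0.939 × [1 + 0.71 × 1.41] = 0.939 × 2.0011 = 1.8790
E(R) = R_f + β_L × MRP = 4.3% + 1.8790 × 4.9% = 13.51%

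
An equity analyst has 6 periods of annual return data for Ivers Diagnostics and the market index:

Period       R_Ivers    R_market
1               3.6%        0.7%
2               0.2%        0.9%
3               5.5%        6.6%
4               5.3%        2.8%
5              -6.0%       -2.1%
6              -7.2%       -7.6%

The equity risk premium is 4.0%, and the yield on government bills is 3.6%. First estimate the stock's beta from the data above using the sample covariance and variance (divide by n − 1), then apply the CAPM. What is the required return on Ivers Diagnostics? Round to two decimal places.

Mean R_i = (3.6 + 0.2 + 5.5 + 5.3 − 6.0 − 7.2) / 6 = 0.2333%
Mean R_m = (0.7 + 0.9 + 6.6 + 2.8 − 2.1 − 7.6) / 6 = 0.2167%
Σ(R_i − R̄_i)(R_m − R̄_m) = 120.8567  ⇒  Cov = 120.8567 / 5 = 24.1713
Σ(R_m − R̄_m)² = 114.5883  ⇒  Var(R_m) = 114.5883 / 5 = 22.9177
β = Cov / Var(R_m) = 24.1713 / 22.9177 = 1.0547
E(R) = R_f + β × MRP = 3.6% + 1.0547 × 4.0% = 7.82%

7.82%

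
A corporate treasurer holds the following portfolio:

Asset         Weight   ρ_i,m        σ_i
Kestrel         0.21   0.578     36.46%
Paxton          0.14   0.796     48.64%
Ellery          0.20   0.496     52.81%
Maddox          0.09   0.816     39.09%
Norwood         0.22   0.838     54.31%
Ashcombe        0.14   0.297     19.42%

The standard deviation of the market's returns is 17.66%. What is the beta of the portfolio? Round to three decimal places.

1.629

β_Kestrel = 0.578 × 36.46% / 17.66% = 1.1933
β_Paxton = 0.796 × 48.64% / 17.66% = 2.1924
β_Ellery = 0.496 × 52.81% / 17.66% = 1.4832
β_Maddox = 0.816 × 39.09% / 17.66% = 1.8062
β_Norwood = 0.838 × 54.31% / 17.66% = 2.5771
β_Ashcombe = 0.297 × 19.42% / 17.66% = 0.3266
β_P = Σ w_i β_i = 0.21×1.1933 + 0.14×2.1924 + 0.20×1.4832 + 0.09×1.8062 + 0.22×2.5771 + 0.14×0.3266 = 1.6294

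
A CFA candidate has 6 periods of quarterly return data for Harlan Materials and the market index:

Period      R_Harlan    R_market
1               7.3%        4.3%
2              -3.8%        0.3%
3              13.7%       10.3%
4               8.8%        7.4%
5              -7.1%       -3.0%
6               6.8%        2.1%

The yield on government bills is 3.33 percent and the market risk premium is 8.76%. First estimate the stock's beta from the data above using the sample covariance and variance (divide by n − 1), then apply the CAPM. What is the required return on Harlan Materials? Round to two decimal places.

Mean R_i = (7.3 − 3.8 + 13.7 + 8.8 − 7.1 + 6.8) / 6 = 4.2833%
Mean R_m = (4.3 + 0.3 + 10.3 + 7.4 − 3.0 + 2.1) / 6 = 3.5667%
Σ(R_i − R̄_i)(R_m − R̄_m) = 180.3967  ⇒  Cov = 180.3967 / 5 = 36.0793
Σ(R_m − R̄_m)² = 116.5133  ⇒  Var(R_m) = 116.5133 / 5 = 23.3027
β = Cov / Var(R_m) = 36.0793 / 23.3027 = 1.5483
E(R) = R_f + β × MRP = 3.33% + 1.5483 × 8.76% = 16.89%

16.89%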